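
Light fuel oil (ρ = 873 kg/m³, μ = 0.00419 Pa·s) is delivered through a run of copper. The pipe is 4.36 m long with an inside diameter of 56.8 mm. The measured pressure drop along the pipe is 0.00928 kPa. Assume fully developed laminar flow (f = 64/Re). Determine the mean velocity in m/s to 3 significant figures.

For laminar flow, f = 64/Re with Re = ρVD/μ, so Darcy-Weisbach reduces to ΔP = 32μLV/D². Solving for V: V = ΔP·D²/(32μL) = 9.28·(0.0568)²/(32·0.00419·4.36) = 0.05121 m/s.
Check: Re = ρVD/μ = 873·0.05121·0.0568/0.00419 = 606.1 < 2300, so the laminar assumption holds.

V ≈ 0.0512 m/s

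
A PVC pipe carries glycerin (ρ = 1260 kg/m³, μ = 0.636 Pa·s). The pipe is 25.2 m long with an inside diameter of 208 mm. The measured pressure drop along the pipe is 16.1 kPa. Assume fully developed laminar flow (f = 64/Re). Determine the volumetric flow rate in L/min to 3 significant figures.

Q ≈ 2770 L/min

For laminar flow, f = 64/Re with Re = ρVD/μ, so Darcy-Weisbach reduces to ΔP = 32μLV/D². Solving for V: V = ΔP·D²/(32μL) = 1.61e+04·(0.208)²/(32·0.636·25.2) = 1.358 m/s.
Check: Re = ρVD/μ = 1260·1.358·0.208/0.636 = 559.7 < 2300, so the laminar assumption holds.
Q = V·A = 1.358·(π/4·0.208²) = 0.04615 m³/s = 2770 L/min.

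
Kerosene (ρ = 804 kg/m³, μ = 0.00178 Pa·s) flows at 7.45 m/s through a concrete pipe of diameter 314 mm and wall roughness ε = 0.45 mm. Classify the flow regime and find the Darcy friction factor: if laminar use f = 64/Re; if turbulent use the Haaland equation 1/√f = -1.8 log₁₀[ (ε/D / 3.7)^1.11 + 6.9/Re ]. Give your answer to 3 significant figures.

Re = ρVD/μ = 804·7.45·0.314/0.00178 = 1.057e+06.
Re > 4000 → turbulent. ε/D = 0.00045/0.314 = 0.00143; Haaland: 1/√f = -1.8 log₁₀[0.000163 + 6.53e-06] = 6.786, so f = 0.02171.

f ≈ 0.0217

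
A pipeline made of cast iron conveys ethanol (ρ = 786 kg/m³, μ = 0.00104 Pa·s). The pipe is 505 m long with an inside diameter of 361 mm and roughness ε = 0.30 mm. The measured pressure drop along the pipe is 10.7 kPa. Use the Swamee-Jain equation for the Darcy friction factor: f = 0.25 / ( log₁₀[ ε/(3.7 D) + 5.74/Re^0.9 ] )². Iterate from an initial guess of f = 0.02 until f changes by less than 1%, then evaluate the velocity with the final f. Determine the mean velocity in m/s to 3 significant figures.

V ≈ 0.983 m/s

Rearranging Darcy-Weisbach: V = √(2·ΔP·D/(f·L·ρ)). With ε/D = 0.0003/0.361 = 0.000831, iterate starting from f = 0.02:
  f = 0.02 → V = √(2·1.07e+04·0.361/(0.02·505·786)) = 0.9865 m/s; Re = ρVD/μ = 2.691e+05; f → 0.02013
Converged (Δf/f < 1%). With the final f = 0.02013: V = √(2·1.07e+04·0.361/(0.02013·505·786)) = 0.9833 m/s.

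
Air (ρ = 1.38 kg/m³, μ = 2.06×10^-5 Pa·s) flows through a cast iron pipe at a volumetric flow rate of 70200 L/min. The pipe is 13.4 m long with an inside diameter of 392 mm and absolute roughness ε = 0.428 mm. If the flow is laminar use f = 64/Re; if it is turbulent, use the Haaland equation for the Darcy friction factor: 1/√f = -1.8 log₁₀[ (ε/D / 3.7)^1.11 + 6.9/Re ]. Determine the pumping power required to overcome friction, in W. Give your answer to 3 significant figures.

P ≈ 54.6 W

Q = 70200 L/min = 70200/60000 = 1.17 m³/s.
Cross-sectional area A = πD²/4 = π(0.392)²/4 = 0.1207 m²; mean velocity V = Q/A = 1.17/0.1207 = 9.694 m/s.
Reynolds number Re = ρVD/μ = 1.38 · 9.694 · 0.392 / 2.06e-05 = 2.546e+05.
Re > 4000 → turbulent. Relative roughness ε/D = 0.000428/0.392 = 0.00109. Haaland: 1/√f = -1.8 log₁₀[(0.00109/3.7)^1.11 + 6.9/2.546e+05] = -1.8 log₁₀[0.000121 + 2.71e-05] = 6.895, so f = 0.02104.
Darcy-Weisbach: ΔP = f(L/D)(ρV²/2) = 0.02104·(13.4/0.392)·(1.38·9.694²/2) = 0.02104·34.18·64.85 = 46.63 Pa.
Pumping power P = QΔP = 1.17·46.63 = 54.56 W = 54.6 W.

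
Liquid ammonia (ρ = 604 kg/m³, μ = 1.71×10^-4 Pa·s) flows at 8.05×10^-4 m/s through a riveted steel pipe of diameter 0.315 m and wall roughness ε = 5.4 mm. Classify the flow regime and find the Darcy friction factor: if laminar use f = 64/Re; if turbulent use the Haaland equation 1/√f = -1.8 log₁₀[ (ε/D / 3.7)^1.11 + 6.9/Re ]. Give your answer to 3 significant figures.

Re = ρVD/μ = 604·0.000805·0.315/0.000171 = 895.7.
Re < 2300 → laminar, so f = 64/Re = 0.07146 (roughness is irrelevant in laminar flow).

f ≈ 0.0715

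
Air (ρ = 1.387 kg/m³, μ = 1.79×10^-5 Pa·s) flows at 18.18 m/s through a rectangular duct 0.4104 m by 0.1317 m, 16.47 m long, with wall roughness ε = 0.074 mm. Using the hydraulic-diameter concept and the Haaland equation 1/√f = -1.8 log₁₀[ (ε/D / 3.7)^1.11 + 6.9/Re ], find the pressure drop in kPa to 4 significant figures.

ΔP ≈ 0.3289 kPa

Hydraulic diameter D_h = 4A/P = 4·(0.4104·0.1317)/(2·(0.4104+0.1317)) = 0.2162/1.084 = 0.1994 m.
Re = ρVD_h/μ = 1.387·18.18·0.1994/1.79e-05 = 2.809e+05.
ε/D_h = 7.4e-05/0.1994 = 0.000371; Haaland gives 1/√f = -1.8 log₁₀[3.64e-05+2.46e-05] = 7.587, so f = 0.01737.
ΔP = f(L/D_h)(ρV²/2) = 0.01737·16.47/0.1994·229.2 = 328.9 Pa.
ΔP = 0.3289 kPa.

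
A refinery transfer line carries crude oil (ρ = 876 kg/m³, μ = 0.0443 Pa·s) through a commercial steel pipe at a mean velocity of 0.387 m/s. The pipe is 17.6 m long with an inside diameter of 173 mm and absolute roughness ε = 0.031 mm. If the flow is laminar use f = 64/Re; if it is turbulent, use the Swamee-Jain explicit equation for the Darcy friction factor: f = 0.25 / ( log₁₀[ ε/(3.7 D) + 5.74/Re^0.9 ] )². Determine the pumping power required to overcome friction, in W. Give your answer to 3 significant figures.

Reynolds number Re = ρVD/μ = 876 · 0.387 · 0.173 / 0.0443 = 1324.
Re < 2300 → laminar flow, so f = 64/Re = 64/1324 = 0.04834 (the turbulent correlation is not needed).
Darcy-Weisbach: ΔP = f(L/D)(ρV²/2) = 0.04834·(17.6/0.173)·(876·0.387²/2) = 0.04834·101.7·65.6 = 322.6 Pa.
Q = V·A = 0.387·0.02351 = 0.009097 m³/s.
Pumping power P = QΔP = 0.009097·322.6 = 2.935 W = 2.93 W.

P ≈ 2.93 W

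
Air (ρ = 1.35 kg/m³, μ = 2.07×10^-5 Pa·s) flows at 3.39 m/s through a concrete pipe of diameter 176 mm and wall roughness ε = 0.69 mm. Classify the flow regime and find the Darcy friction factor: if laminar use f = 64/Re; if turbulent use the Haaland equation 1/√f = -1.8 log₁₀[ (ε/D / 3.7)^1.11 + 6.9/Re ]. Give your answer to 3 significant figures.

Re = ρVD/μ = 1.35·3.39·0.176/2.07e-05 = 3.891e+04.
Re > 4000 → turbulent. ε/D = 0.00069/0.176 = 0.00392; Haaland: 1/√f = -1.8 log₁₀[0.000499 + 0.000177] = 5.706, so f = 0.03071.

f ≈ 0.0307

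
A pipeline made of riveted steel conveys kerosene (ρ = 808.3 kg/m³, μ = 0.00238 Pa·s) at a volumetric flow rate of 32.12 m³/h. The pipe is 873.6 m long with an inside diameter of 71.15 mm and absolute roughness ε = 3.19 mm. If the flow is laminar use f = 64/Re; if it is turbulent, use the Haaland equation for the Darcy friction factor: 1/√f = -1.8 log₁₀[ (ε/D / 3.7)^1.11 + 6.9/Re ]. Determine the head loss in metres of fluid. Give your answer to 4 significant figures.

h_f ≈ 216.4 m

Q = 32.12 m³/h = 32.12/3600 = 0.008922 m³/s.
Cross-sectional area A = πD²/4 = π(0.07115)²/4 = 0.003976 m²; mean velocity V = Q/A = 0.008922/0.003976 = 2.244 m/s.
Reynolds number Re = ρVD/μ = 808.3 · 2.244 · 0.07115 / 0.00238 = 5.423e+04.
Re > 4000 → turbulent. Relative roughness ε/D = 0.00319/0.07115 = 0.0448. Haaland: 1/√f = -1.8 log₁₀[(0.0448/3.7)^1.11 + 6.9/5.423e+04] = -1.8 log₁₀[0.00746 + 0.000127] = 3.816, so f = 0.06867.
Darcy-Weisbach: ΔP = f(L/D)(ρV²/2) = 0.06867·(873.6/0.07115)·(808.3·2.244²/2) = 0.06867·1.228e+04·2035 = 1.716e+06 Pa.
Head loss h_f = ΔP/(ρg) = 1.716e+06/(808.3·9.81) = 216.4 m.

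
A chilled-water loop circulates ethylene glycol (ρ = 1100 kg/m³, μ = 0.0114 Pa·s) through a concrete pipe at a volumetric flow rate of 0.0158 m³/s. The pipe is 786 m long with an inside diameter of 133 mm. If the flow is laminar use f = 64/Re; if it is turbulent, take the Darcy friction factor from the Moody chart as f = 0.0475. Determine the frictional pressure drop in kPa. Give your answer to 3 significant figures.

ΔP ≈ 200 kPa

Cross-sectional area A = πD²/4 = π(0.133)²/4 = 0.01389 m²; mean velocity V = Q/A = 0.0158/0.01389 = 1.137 m/s.
Reynolds number Re = ρVD/μ = 1100 · 1.137 · 0.133 / 0.0114 = 1.459e+04.
Re > 4000 → turbulent; use the Moody-chart value f = 0.0475.
Darcy-Weisbach: ΔP = f(L/D)(ρV²/2) = 0.0475·(786/0.133)·(1100·1.137²/2) = 0.0475·5910·711.4 = 1.997e+05 Pa.
ΔP = 1.997e+05 Pa = 200 kPa.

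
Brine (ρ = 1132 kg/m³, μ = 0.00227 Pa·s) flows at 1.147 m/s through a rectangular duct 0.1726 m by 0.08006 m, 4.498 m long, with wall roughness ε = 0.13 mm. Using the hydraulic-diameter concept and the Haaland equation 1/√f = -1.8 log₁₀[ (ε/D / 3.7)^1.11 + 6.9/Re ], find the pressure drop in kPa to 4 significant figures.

ΔP ≈ 0.7233 kPa

Hydraulic diameter D_h = 4A/P = 4·(0.1726·0.08006)/(2·(0.1726+0.08006)) = 0.05527/0.5053 = 0.1094 m.
Re = ρVD_h/μ = 1132·1.147·0.1094/0.00227 = 6.257e+04.
ε/D_h = 0.00013/0.1094 = 0.00119; Haaland gives 1/√f = -1.8 log₁₀[0.000133+0.00011] = 6.506, so f = 0.02362.
ΔP = f(L/D_h)(ρV²/2) = 0.02362·4.498/0.1094·744.6 = 723.3 Pa.
ΔP = 0.7233 kPa.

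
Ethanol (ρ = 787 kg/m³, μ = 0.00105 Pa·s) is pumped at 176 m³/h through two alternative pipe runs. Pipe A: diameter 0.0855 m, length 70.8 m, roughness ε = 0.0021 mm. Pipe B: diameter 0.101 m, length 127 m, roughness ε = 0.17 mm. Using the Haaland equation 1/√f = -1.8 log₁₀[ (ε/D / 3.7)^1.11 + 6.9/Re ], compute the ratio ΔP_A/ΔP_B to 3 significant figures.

Pipe A: V = Q/A = 0.04889/0.005741 = 8.515 m/s; Re = 5.457e+05; ε/D = 2.46e-05; Haaland → f = 0.01317; ΔP_A = f(L/D)(ρV²/2) = 3.112e+05 Pa.
Pipe B: V = Q/A = 0.04889/0.008012 = 6.102 m/s; Re = 4.619e+05; ε/D = 0.00168; Haaland → f = 0.02282; ΔP_B = f(L/D)(ρV²/2) = 4.204e+05 Pa.
ΔP_A/ΔP_B = 3.112e+05/4.204e+05 = 0.740.

ΔP_A/ΔP_B ≈ 0.740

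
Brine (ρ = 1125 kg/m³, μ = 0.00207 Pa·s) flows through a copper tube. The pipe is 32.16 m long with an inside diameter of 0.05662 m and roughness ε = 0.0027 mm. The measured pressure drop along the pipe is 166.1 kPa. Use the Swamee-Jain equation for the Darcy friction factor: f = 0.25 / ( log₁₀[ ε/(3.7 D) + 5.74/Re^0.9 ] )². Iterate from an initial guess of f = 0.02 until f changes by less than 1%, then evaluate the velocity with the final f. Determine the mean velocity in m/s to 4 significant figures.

V ≈ 5.636 m/s

Rearranging Darcy-Weisbach: V = √(2·ΔP·D/(f·L·ρ)). With ε/D = 2.7e-06/0.05662 = 4.77e-05, iterate starting from f = 0.02:
  f = 0.02 → V = √(2·1.661e+05·0.05662/(0.02·32.16·1125)) = 5.098 m/s; Re = ρVD/μ = 1.569e+05; f → 0.01667
  f = 0.01667 → V = 5.585 m/s; Re = 1.719e+05; f → 0.01639
  f = 0.01639 → V = 5.632 m/s; Re = 1.733e+05; f → 0.01637
Converged (Δf/f < 1%). With the final f = 0.01637: V = √(2·1.661e+05·0.05662/(0.01637·32.16·1125)) = 5.636 m/s.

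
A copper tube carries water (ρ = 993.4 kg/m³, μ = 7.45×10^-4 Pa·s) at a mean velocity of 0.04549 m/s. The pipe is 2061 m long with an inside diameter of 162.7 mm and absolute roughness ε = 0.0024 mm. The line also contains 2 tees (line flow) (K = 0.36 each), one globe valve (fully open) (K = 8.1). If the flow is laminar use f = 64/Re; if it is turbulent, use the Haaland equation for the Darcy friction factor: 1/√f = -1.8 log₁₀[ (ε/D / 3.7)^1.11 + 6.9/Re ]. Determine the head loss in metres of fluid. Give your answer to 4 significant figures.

Reynolds number Re = ρVD/μ = 993.4 · 0.04549 · 0.1627 / 0.000745 = 9869.
Re > 4000 → turbulent. Relative roughness ε/D = 2.4e-06/0.1627 = 1.48e-05. Haaland: 1/√f = -1.8 log₁₀[(1.48e-05/3.7)^1.11 + 6.9/9869] = -1.8 log₁₀[1.02e-06 + 0.000699] = 5.679, so f = 0.03101.
Total minor-loss coefficient ΣK = 2·0.36 + 1·8.1 = 8.82.
ΔP = [f·L/D + ΣK]·(ρV²/2) = [0.03101·2061/0.1627 + 8.82]·(993.4·0.04549²/2) = [392.8 + 8.82]·1.028 = 412.8 Pa.
Head loss h_f = ΔP/(ρg) = 412.8/(993.4·9.81) = 0.04236 m.

h_f ≈ 0.04236 m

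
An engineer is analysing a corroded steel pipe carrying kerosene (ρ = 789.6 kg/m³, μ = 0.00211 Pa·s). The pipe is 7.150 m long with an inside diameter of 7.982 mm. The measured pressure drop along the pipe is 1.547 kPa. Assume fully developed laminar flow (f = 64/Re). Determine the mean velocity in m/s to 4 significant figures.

For laminar flow, f = 64/Re with Re = ρVD/μ, so Darcy-Weisbach reduces to ΔP = 32μLV/D². Solving for V: V = ΔP·D²/(32μL) = 1547·(0.007982)²/(32·0.00211·7.15) = 0.2042 m/s.
Check: Re = ρVD/μ = 789.6·0.2042·0.007982/0.00211 = 609.8 < 2300, so the laminar assumption holds.

V ≈ 0.2042 m/s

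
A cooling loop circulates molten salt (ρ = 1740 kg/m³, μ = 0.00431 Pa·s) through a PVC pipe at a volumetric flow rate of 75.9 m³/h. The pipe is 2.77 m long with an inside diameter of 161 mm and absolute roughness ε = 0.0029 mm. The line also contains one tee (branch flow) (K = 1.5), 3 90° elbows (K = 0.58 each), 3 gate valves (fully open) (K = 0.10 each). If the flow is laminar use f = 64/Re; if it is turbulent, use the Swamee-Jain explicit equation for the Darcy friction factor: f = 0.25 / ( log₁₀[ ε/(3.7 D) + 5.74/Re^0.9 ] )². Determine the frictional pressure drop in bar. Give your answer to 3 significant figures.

ΔP ≈ 0.0362 bar

Q = 75.9 m³/h = 75.9/3600 = 0.02108 m³/s.
Cross-sectional area A = πD²/4 = π(0.161)²/4 = 0.02036 m²; mean velocity V = Q/A = 0.02108/0.02036 = 1.036 m/s.
Reynolds number Re = ρVD/μ = 1740 · 1.036 · 0.161 / 0.00431 = 6.731e+04.
Re > 4000 → turbulent. Relative roughness ε/D = 2.9e-06/0.161 = 1.8e-05. Swamee-Jain: f = 0.25/(log₁₀[1.8e-05/3.7 + 5.74/6.731e+04^0.9])² = 0.25/(log₁₀[4.87e-06 + 0.000259])² = 0.25/(-3.578)² = 0.01952.
Total minor-loss coefficient ΣK = 1·1.5 + 3·0.58 + 3·0.1 = 3.54.
ΔP = [f·L/D + ΣK]·(ρV²/2) = [0.01952·2.77/0.161 + 3.54]·(1740·1.036²/2) = [0.3359 + 3.54]·933.1 = 3617 Pa.
ΔP = 3617 Pa = 0.0362 bar.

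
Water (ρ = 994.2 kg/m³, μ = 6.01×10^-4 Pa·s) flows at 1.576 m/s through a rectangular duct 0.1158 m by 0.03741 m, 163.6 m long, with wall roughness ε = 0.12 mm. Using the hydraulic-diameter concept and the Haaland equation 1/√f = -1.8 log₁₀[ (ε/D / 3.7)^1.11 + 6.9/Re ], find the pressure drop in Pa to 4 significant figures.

Hydraulic diameter D_h = 4A/P = 4·(0.1158·0.03741)/(2·(0.1158+0.03741)) = 0.01733/0.3064 = 0.05655 m.
Re = ρVD_h/μ = 994.2·1.576·0.05655/0.000601 = 1.474e+05.
ε/D_h = 0.00012/0.05655 = 0.00212; Haaland gives 1/√f = -1.8 log₁₀[0.000252+4.68e-05] = 6.343, so f = 0.02485.
ΔP = f(L/D_h)(ρV²/2) = 0.02485·163.6/0.05655·1235 = 8.877e+04 Pa.

ΔP ≈ 88770 Pa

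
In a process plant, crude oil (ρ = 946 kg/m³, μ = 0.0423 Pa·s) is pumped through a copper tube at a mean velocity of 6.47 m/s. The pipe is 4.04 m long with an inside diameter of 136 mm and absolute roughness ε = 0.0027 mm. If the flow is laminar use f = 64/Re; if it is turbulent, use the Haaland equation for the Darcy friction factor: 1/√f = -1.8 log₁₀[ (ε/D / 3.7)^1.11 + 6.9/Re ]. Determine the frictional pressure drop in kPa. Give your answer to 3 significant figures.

Reynolds number Re = ρVD/μ = 946 · 6.47 · 0.136 / 0.0423 = 1.968e+04.
Re > 4000 → turbulent. Relative roughness ε/D = 2.7e-06/0.136 = 1.99e-05. Haaland: 1/√f = -1.8 log₁₀[(1.99e-05/3.7)^1.11 + 6.9/1.968e+04] = -1.8 log₁₀[1.41e-06 + 0.000351] = 6.216, so f = 0.02588.
Darcy-Weisbach: ΔP = f(L/D)(ρV²/2) = 0.02588·(4.04/0.136)·(946·6.47²/2) = 0.02588·29.71·1.98e+04 = 1.522e+04 Pa.
ΔP = 1.522e+04 Pa = 15.2 kPa.

ΔP ≈ 15.2 kPa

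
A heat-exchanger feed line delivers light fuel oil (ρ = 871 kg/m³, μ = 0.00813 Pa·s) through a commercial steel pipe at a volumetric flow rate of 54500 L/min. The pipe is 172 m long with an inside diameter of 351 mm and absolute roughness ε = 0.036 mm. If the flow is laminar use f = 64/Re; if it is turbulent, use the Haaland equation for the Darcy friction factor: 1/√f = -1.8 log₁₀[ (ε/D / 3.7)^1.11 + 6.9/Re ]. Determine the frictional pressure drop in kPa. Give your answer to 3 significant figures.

Q = 54500 L/min = 54500/60000 = 0.9083 m³/s.
Cross-sectional area A = πD²/4 = π(0.351)²/4 = 0.09676 m²; mean velocity V = Q/A = 0.9083/0.09676 = 9.387 m/s.
Reynolds number Re = ρVD/μ = 871 · 9.387 · 0.351 / 0.00813 = 3.53e+05.
Re > 4000 → turbulent. Relative roughness ε/D = 3.6e-05/0.351 = 0.000103. Haaland: 1/√f = -1.8 log₁₀[(0.000103/3.7)^1.11 + 6.9/3.53e+05] = -1.8 log₁₀[8.74e-06 + 1.95e-05] = 8.187, so f = 0.01492.
Darcy-Weisbach: ΔP = f(L/D)(ρV²/2) = 0.01492·(172/0.351)·(871·9.387²/2) = 0.01492·490·3.838e+04 = 2.806e+05 Pa.
ΔP = 2.806e+05 Pa = 281 kPa.

ΔP ≈ 281 kPa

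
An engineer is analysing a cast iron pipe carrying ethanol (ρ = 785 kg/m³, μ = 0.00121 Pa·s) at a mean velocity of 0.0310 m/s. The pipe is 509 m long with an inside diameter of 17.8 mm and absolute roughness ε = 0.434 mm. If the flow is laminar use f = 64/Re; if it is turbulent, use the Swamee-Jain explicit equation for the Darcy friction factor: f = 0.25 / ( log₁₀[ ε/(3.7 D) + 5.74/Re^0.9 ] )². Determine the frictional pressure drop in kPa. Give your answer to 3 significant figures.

Reynolds number Re = ρVD/μ = 785 · 0.031 · 0.0178 / 0.00121 = 358.
Re < 2300 → laminar flow, so f = 64/Re = 64/358 = 0.1788 (the turbulent correlation is not needed).
Darcy-Weisbach: ΔP = f(L/D)(ρV²/2) = 0.1788·(509/0.0178)·(785·0.031²/2) = 0.1788·2.86e+04·0.3772 = 1928 Pa.
ΔP = 1928 Pa = 1.93 kPa.

ΔP ≈ 1.93 kPa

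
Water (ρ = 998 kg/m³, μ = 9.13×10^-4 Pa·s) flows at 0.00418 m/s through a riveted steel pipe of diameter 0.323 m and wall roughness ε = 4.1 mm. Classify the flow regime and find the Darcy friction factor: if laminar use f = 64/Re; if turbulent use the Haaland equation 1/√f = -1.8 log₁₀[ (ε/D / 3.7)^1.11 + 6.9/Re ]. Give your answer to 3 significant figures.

f ≈ 0.0434

Re = ρVD/μ = 998·0.00418·0.323/0.000913 = 1476.
Re < 2300 → laminar, so f = 64/Re = 0.04337 (roughness is irrelevant in laminar flow).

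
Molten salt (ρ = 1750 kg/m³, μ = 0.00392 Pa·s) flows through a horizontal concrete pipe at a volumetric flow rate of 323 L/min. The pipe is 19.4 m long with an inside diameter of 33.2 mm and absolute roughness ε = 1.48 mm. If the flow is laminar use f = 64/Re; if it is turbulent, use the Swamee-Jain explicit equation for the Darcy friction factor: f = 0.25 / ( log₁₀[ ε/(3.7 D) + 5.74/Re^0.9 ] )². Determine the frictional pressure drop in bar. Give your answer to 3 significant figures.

ΔP ≈ 13.5 bar

Q = 323 L/min = 323/60000 = 0.005383 m³/s.
Cross-sectional area A = πD²/4 = π(0.0332)²/4 = 0.0008657 m²; mean velocity V = Q/A = 0.005383/0.0008657 = 6.218 m/s.
Reynolds number Re = ρVD/μ = 1750 · 6.218 · 0.0332 / 0.00392 = 9.217e+04.
Re > 4000 → turbulent. Relative roughness ε/D = 0.00148/0.0332 = 0.0446. Swamee-Jain: f = 0.25/(log₁₀[0.0446/3.7 + 5.74/9.217e+04^0.9])² = 0.25/(log₁₀[0.012 + 0.000195])² = 0.25/(-1.912)² = 0.06838.
Darcy-Weisbach: ΔP = f(L/D)(ρV²/2) = 0.06838·(19.4/0.0332)·(1750·6.218²/2) = 0.06838·584.3·3.384e+04 = 1.352e+06 Pa.
ΔP = 1.352e+06 Pa = 13.5 bar.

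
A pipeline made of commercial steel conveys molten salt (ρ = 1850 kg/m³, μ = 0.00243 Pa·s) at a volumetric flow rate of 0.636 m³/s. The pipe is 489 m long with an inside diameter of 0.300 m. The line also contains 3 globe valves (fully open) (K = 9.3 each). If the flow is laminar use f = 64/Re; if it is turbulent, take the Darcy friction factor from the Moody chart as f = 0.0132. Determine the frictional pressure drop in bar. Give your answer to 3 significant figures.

Cross-sectional area A = πD²/4 = π(0.3)²/4 = 0.07069 m²; mean velocity V = Q/A = 0.636/0.07069 = 8.998 m/s.
Reynolds number Re = ρVD/μ = 1850 · 8.998 · 0.3 / 0.00243 = 2.055e+06.
Re > 4000 → turbulent; use the Moody-chart value f = 0.0132.
Total minor-loss coefficient ΣK = 3·9.3 = 27.9.
ΔP = [f·L/D + ΣK]·(ρV²/2) = [0.0132·489/0.3 + 27.9]·(1850·8.998²/2) = [21.52 + 27.9]·7.488e+04 = 3.7e+06 Pa.
ΔP = 3.7e+06 Pa = 37.0 bar.

ΔP ≈ 37.0 bar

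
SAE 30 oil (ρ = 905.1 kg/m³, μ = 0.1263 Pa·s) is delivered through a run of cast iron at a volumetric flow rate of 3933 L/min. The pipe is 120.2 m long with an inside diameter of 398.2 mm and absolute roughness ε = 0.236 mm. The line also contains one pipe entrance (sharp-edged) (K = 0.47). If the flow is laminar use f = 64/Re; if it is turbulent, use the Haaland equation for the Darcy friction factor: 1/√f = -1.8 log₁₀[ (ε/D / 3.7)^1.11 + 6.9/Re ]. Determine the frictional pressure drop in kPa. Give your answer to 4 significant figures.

ΔP ≈ 1.672 kPa

Q = 3933 L/min = 3933/60000 = 0.06555 m³/s.
Cross-sectional area A = πD²/4 = π(0.3982)²/4 = 0.1245 m²; mean velocity V = Q/A = 0.06555/0.1245 = 0.5264 m/s.
Reynolds number Re = ρVD/μ = 905.1 · 0.5264 · 0.3982 / 0.126 = 1502.
Re < 2300 → laminar flow, so f = 64/Re = 64/1502 = 0.04261 (the turbulent correlation is not needed).
Total minor-loss coefficient ΣK = 1·0.47 = 0.47.
ΔP = [f·L/D + ΣK]·(ρV²/2) = [0.04261·120.2/0.3982 + 0.47]·(905.1·0.5264²/2) = [12.86 + 0.47]·125.4 = 1672 Pa.
ΔP = 1672 Pa = 1.672 kPa.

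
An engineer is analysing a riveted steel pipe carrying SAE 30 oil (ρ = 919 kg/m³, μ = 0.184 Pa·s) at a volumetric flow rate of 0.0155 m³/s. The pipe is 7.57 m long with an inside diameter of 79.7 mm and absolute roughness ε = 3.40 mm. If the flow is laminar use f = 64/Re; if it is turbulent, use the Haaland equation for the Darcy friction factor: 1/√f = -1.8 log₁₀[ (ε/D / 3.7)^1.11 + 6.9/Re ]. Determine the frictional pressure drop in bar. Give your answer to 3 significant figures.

ΔP ≈ 0.218 bar

Cross-sectional area A = πD²/4 = π(0.0797)²/4 = 0.004989 m²; mean velocity V = Q/A = 0.0155/0.004989 = 3.107 m/s.
Reynolds number Re = ρVD/μ = 919 · 3.107 · 0.0797 / 0.184 = 1237.
Re < 2300 → laminar flow, so f = 64/Re = 64/1237 = 0.05175 (the turbulent correlation is not needed).
Darcy-Weisbach: ΔP = f(L/D)(ρV²/2) = 0.05175·(7.57/0.0797)·(919·3.107²/2) = 0.05175·94.98·4435 = 2.18e+04 Pa.
ΔP = 2.18e+04 Pa = 0.218 bar.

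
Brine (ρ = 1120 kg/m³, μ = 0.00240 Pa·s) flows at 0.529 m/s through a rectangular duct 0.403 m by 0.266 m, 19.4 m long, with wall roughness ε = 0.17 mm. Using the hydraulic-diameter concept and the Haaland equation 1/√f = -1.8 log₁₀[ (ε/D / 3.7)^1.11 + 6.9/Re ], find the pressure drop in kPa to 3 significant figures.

Hydraulic diameter D_h = 4A/P = 4·(0.403·0.266)/(2·(0.403+0.266)) = 0.4288/1.338 = 0.3205 m.
Re = ρVD_h/μ = 1120·0.529·0.3205/0.0024 = 7.911e+04.
ε/D_h = 0.00017/0.3205 = 0.00053; Haaland gives 1/√f = -1.8 log₁₀[5.42e-05+8.72e-05] = 6.929, so f = 0.02083.
ΔP = f(L/D_h)(ρV²/2) = 0.02083·19.4/0.3205·156.7 = 197.6 Pa.
ΔP = 0.198 kPa.

ΔP ≈ 0.198 kPa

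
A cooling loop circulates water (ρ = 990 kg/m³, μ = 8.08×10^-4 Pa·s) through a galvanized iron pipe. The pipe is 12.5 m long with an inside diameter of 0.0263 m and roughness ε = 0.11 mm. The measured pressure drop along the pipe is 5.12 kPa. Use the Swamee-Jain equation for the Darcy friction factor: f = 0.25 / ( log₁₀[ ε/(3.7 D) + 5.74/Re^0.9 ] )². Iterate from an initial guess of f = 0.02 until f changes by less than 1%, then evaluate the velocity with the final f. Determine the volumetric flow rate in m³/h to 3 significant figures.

Rearranging Darcy-Weisbach: V = √(2·ΔP·D/(f·L·ρ)). With ε/D = 0.00011/0.0263 = 0.00418, iterate starting from f = 0.02:
  f = 0.02 → V = √(2·5120·0.0263/(0.02·12.5·990)) = 1.043 m/s; Re = ρVD/μ = 3.361e+04; f → 0.03207
  f = 0.03207 → V = 0.8237 m/s; Re = 2.654e+04; f → 0.03277
  f = 0.03277 → V = 0.8149 m/s; Re = 2.626e+04; f → 0.0328
Converged (Δf/f < 1%). With the final f = 0.0328: V = √(2·5120·0.0263/(0.0328·12.5·990)) = 0.8145 m/s.
Q = V·A = 0.8145·(π/4·0.0263²) = 0.0004425 m³/s = 1.59 m³/h.

Q ≈ 1.59 m³/h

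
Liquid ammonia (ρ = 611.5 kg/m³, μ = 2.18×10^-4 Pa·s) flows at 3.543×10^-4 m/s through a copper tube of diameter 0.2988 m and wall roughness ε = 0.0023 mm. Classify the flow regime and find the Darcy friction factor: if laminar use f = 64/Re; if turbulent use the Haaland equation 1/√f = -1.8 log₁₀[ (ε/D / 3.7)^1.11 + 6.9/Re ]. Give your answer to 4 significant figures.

f ≈ 0.2155

Re = ρVD/μ = 611.5·0.0003543·0.2988/0.000218 = 297.
Re < 2300 → laminar, so f = 64/Re = 0.2155 (roughness is irrelevant in laminar flow).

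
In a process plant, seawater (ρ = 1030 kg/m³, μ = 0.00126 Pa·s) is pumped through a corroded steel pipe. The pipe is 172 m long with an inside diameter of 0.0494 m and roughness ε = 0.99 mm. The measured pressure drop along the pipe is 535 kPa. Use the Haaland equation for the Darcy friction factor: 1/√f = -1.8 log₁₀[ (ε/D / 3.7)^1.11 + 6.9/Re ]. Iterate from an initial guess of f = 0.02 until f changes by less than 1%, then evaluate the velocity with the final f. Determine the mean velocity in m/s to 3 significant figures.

V ≈ 2.46 m/s

Rearranging Darcy-Weisbach: V = √(2·ΔP·D/(f·L·ρ)). With ε/D = 0.00099/0.0494 = 0.02, iterate starting from f = 0.02:
  f = 0.02 → V = √(2·5.35e+05·0.0494/(0.02·172·1030)) = 3.862 m/s; Re = ρVD/μ = 1.56e+05; f → 0.04902
  f = 0.04902 → V = 2.467 m/s; Re = 9.963e+04; f → 0.04915
Converged (Δf/f < 1%). With the final f = 0.04915: V = √(2·5.35e+05·0.0494/(0.04915·172·1030)) = 2.464 m/s.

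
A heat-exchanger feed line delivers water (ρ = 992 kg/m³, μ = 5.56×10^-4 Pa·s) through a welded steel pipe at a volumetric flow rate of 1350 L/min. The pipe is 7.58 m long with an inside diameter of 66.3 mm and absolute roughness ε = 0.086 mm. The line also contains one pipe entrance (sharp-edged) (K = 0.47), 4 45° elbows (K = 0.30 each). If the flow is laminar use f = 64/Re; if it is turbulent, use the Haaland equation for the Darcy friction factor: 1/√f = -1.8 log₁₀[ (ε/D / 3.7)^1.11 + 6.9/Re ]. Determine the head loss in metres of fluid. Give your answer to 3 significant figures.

h_f ≈ 8.88 m

Q = 1350 L/min = 1350/60000 = 0.0225 m³/s.
Cross-sectional area A = πD²/4 = π(0.0663)²/4 = 0.003452 m²; mean velocity V = Q/A = 0.0225/0.003452 = 6.517 m/s.
Reynolds number Re = ρVD/μ = 992 · 6.517 · 0.0663 / 0.000556 = 7.709e+05.
Re > 4000 → turbulent. Relative roughness ε/D = 8.6e-05/0.0663 = 0.0013. Haaland: 1/√f = -1.8 log₁₀[(0.0013/3.7)^1.11 + 6.9/7.709e+05] = -1.8 log₁₀[0.000146 + 8.95e-06] = 6.857, so f = 0.02127.
Total minor-loss coefficient ΣK = 1·0.47 + 4·0.3 = 1.67.
ΔP = [f·L/D + ΣK]·(ρV²/2) = [0.02127·7.58/0.0663 + 1.67]·(992·6.517²/2) = [2.432 + 1.67]·2.107e+04 = 8.641e+04 Pa.
Head loss h_f = ΔP/(ρg) = 8.641e+04/(992·9.81) = 8.88 m.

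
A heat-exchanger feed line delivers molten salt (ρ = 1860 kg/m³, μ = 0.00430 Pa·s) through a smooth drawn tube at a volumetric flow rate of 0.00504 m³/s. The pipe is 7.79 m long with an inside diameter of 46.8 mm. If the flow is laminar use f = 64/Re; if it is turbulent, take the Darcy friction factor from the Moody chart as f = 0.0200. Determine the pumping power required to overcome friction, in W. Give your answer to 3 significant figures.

Cross-sectional area A = πD²/4 = π(0.0468)²/4 = 0.00172 m²; mean velocity V = Q/A = 0.00504/0.00172 = 2.93 m/s.
Reynolds number Re = ρVD/μ = 1860 · 2.93 · 0.0468 / 0.0043 = 5.931e+04.
Re > 4000 → turbulent; use the Moody-chart value f = 0.0200.
Darcy-Weisbach: ΔP = f(L/D)(ρV²/2) = 0.02·(7.79/0.0468)·(1860·2.93²/2) = 0.02·166.5·7983 = 2.658e+04 Pa.
Pumping power P = QΔP = 0.00504·2.658e+04 = 133.9 W = 134 W.

P ≈ 134 W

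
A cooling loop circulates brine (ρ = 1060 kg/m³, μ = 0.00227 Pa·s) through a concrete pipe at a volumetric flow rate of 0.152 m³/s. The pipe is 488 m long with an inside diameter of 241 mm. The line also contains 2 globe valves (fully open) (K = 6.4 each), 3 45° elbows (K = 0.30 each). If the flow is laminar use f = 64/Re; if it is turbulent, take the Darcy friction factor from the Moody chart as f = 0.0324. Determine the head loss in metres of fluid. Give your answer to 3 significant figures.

Cross-sectional area A = πD²/4 = π(0.241)²/4 = 0.04562 m²; mean velocity V = Q/A = 0.152/0.04562 = 3.332 m/s.
Reynolds number Re = ρVD/μ = 1060 · 3.332 · 0.241 / 0.00227 = 3.75e+05.
Re > 4000 → turbulent; use the Moody-chart value f = 0.0324.
Total minor-loss coefficient ΣK = 2·6.4 + 3·0.3 = 13.7.
ΔP = [f·L/D + ΣK]·(ρV²/2) = [0.0324·488/0.241 + 13.7]·(1060·3.332²/2) = [65.61 + 13.7]·5885 = 4.667e+05 Pa.
Head loss h_f = ΔP/(ρg) = 4.667e+05/(1060·9.81) = 44.9 m.

h_f ≈ 44.9 m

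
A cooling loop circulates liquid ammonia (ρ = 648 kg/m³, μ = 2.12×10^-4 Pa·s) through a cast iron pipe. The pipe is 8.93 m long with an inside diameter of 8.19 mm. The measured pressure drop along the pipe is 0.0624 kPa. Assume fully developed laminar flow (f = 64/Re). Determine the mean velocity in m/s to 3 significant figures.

For laminar flow, f = 64/Re with Re = ρVD/μ, so Darcy-Weisbach reduces to ΔP = 32μLV/D². Solving for V: V = ΔP·D²/(32μL) = 62.4·(0.00819)²/(32·0.000212·8.93) = 0.06909 m/s.
Check: Re = ρVD/μ = 648·0.06909·0.00819/0.000212 = 1730 < 2300, so the laminar assumption holds.

V ≈ 0.0691 m/s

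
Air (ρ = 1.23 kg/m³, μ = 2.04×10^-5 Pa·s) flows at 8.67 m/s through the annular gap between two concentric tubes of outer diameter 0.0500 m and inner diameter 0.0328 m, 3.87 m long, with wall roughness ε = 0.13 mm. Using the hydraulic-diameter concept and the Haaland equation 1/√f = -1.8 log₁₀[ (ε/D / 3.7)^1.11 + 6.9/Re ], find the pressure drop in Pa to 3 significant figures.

Hydraulic diameter D_h = 4A/P = D_o - D_i = 0.05 - 0.0328 = 0.0172 m.
Re = ρVD_h/μ = 1.23·8.67·0.0172/2.04e-05 = 8991.
ε/D_h = 0.00013/0.0172 = 0.00756; Haaland gives 1/√f = -1.8 log₁₀[0.00103+0.000767] = 4.94, so f = 0.04098.
ΔP = f(L/D_h)(ρV²/2) = 0.04098·3.87/0.0172·46.23 = 426.2 Pa.

ΔP ≈ 426 Pa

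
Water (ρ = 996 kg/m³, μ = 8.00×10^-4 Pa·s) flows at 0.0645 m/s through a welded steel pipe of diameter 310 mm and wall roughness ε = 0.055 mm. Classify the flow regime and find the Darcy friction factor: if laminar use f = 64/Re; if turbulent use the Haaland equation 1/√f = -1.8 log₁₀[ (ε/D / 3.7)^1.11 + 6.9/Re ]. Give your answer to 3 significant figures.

Re = ρVD/μ = 996·0.0645·0.31/0.0008 = 2.489e+04.
Re > 4000 → turbulent. ε/D = 5.5e-05/0.31 = 0.000177; Haaland: 1/√f = -1.8 log₁₀[1.61e-05 + 0.000277] = 6.359, so f = 0.02473.

f ≈ 0.0247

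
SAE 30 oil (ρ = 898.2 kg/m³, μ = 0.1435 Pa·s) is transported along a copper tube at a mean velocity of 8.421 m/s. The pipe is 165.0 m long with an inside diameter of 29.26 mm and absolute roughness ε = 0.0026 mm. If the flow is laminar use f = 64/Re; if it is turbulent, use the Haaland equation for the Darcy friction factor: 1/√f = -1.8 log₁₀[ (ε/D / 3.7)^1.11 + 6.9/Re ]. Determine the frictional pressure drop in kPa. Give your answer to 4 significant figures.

Reynolds number Re = ρVD/μ = 898.2 · 8.421 · 0.02926 / 0.143 = 1542.
Re < 2300 → laminar flow, so f = 64/Re = 64/1542 = 0.0415 (the turbulent correlation is not needed).
Darcy-Weisbach: ΔP = f(L/D)(ρV²/2) = 0.0415·(165/0.02926)·(898.2·8.421²/2) = 0.0415·5639·3.185e+04 = 7.452e+06 Pa.
ΔP = 7.452e+06 Pa = 7452 kPa.

ΔP ≈ 7452 kPa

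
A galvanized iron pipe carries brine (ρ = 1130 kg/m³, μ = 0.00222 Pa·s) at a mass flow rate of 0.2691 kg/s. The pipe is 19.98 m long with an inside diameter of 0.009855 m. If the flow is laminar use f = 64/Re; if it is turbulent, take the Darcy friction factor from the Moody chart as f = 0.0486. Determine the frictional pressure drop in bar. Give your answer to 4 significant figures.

A = πD²/4 = π(0.009855)²/4 = 7.628e-05 m²; mean velocity V = ṁ/(ρA) = 0.2691/(1130 · 7.628e-05) = 3.122 m/s.
Reynolds number Re = ρVD/μ = 1130 · 3.122 · 0.009855 / 0.00222 = 1.566e+04.
Re > 4000 → turbulent; use the Moody-chart value f = 0.0486.
Darcy-Weisbach: ΔP = f(L/D)(ρV²/2) = 0.0486·(19.98/0.009855)·(1130·3.122²/2) = 0.0486·2027·5507 = 5.426e+05 Pa.
ΔP = 5.426e+05 Pa = 5.426 bar.

ΔP ≈ 5.426 bar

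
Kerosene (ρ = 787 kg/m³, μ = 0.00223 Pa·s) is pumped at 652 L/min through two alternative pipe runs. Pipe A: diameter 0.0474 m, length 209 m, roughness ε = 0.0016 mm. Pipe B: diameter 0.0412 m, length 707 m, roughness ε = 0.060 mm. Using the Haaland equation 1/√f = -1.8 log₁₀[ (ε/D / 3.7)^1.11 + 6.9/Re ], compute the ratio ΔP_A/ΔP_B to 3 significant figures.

Pipe A: V = Q/A = 0.01087/0.001765 = 6.158 m/s; Re = 1.03e+05; ε/D = 3.38e-05; Haaland → f = 0.01785; ΔP_A = f(L/D)(ρV²/2) = 1.175e+06 Pa.
Pipe B: V = Q/A = 0.01087/0.001333 = 8.151 m/s; Re = 1.185e+05; ε/D = 0.00146; Haaland → f = 0.02318; ΔP_B = f(L/D)(ρV²/2) = 1.04e+07 Pa.
ΔP_A/ΔP_B = 1.175e+06/1.04e+07 = 0.113.

ΔP_A/ΔP_B ≈ 0.113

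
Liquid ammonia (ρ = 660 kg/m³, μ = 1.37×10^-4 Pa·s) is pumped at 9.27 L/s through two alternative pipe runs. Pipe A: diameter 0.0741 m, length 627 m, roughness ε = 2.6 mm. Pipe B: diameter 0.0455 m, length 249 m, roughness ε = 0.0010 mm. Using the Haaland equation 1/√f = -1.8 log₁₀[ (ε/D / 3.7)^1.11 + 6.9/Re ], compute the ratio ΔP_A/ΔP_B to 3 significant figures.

ΔP_A/ΔP_B ≈ 1.16

Pipe A: V = Q/A = 0.00927/0.004312 = 2.15 m/s; Re = 7.674e+05; ε/D = 0.0351; Haaland → f = 0.06124; ΔP_A = f(L/D)(ρV²/2) = 7.902e+05 Pa.
Pipe B: V = Q/A = 0.00927/0.001626 = 5.701 m/s; Re = 1.25e+06; ε/D = 2.2e-05; Haaland → f = 0.01164; ΔP_B = f(L/D)(ρV²/2) = 6.835e+05 Pa.
ΔP_A/ΔP_B = 7.902e+05/6.835e+05 = 1.16.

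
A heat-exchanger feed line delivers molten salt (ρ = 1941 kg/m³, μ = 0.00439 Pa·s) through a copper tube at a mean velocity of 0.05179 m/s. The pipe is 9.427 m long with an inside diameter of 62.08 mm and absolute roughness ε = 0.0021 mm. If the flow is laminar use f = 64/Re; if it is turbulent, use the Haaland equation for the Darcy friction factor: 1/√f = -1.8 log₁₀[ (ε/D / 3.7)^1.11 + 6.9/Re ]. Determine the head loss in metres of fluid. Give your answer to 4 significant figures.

Reynolds number Re = ρVD/μ = 1941 · 0.05179 · 0.06208 / 0.00439 = 1422.
Re < 2300 → laminar flow, so f = 64/Re = 64/1422 = 0.04502 (the turbulent correlation is not needed).
Darcy-Weisbach: ΔP = f(L/D)(ρV²/2) = 0.04502·(9.427/0.06208)·(1941·0.05179²/2) = 0.04502·151.9·2.603 = 17.8 Pa.
Head loss h_f = ΔP/(ρg) = 17.8/(1941·9.81) = 9.346×10^-4 m.

h_f ≈ 9.346×10^-4 m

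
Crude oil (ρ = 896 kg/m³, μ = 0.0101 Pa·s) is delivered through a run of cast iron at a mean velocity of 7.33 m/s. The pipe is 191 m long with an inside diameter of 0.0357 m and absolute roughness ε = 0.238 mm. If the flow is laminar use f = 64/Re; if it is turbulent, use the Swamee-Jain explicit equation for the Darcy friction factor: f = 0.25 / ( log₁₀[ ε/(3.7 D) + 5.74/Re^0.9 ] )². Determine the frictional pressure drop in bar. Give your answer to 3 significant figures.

Reynolds number Re = ρVD/μ = 896 · 7.33 · 0.0357 / 0.0101 = 2.321e+04.
Re > 4000 → turbulent. Relative roughness ε/D = 0.000238/0.0357 = 0.00667. Swamee-Jain: f = 0.25/(log₁₀[0.00667/3.7 + 5.74/2.321e+04^0.9])² = 0.25/(log₁₀[0.0018 + 0.000676])² = 0.25/(-2.606)² = 0.03681.
Darcy-Weisbach: ΔP = f(L/D)(ρV²/2) = 0.03681·(191/0.0357)·(896·7.33²/2) = 0.03681·5350·2.407e+04 = 4.741e+06 Pa.
ΔP = 4.741e+06 Pa = 47.4 bar.

ΔP ≈ 47.4 bar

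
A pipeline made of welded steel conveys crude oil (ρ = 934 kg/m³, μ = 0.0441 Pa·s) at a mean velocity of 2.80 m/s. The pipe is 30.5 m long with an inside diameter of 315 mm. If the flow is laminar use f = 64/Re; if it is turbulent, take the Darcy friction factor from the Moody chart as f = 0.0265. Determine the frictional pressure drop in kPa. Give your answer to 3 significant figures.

ΔP ≈ 9.39 kPa

Reynolds number Re = ρVD/μ = 934 · 2.8 · 0.315 / 0.0441 = 1.868e+04.
Re > 4000 → turbulent; use the Moody-chart value f = 0.0265.
Darcy-Weisbach: ΔP = f(L/D)(ρV²/2) = 0.0265·(30.5/0.315)·(934·2.8²/2) = 0.0265·96.83·3661 = 9394 Pa.
ΔP = 9394 Pa = 9.39 kPa.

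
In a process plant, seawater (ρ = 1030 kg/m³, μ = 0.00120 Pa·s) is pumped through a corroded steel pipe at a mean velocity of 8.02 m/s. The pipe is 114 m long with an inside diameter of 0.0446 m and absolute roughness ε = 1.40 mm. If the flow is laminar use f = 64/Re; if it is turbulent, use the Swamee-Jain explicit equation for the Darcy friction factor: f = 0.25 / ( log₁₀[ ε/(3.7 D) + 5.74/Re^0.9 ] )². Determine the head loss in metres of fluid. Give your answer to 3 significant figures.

h_f ≈ 490 m

Reynolds number Re = ρVD/μ = 1030 · 8.02 · 0.0446 / 0.0012 = 3.07e+05.
Re > 4000 → turbulent. Relative roughness ε/D = 0.0014/0.0446 = 0.0314. Swamee-Jain: f = 0.25/(log₁₀[0.0314/3.7 + 5.74/3.07e+05^0.9])² = 0.25/(log₁₀[0.00848 + 6.61e-05])² = 0.25/(-2.068)² = 0.05846.
Darcy-Weisbach: ΔP = f(L/D)(ρV²/2) = 0.05846·(114/0.0446)·(1030·8.02²/2) = 0.05846·2556·3.313e+04 = 4.949e+06 Pa.
Head loss h_f = ΔP/(ρg) = 4.949e+06/(1030·9.81) = 490 m.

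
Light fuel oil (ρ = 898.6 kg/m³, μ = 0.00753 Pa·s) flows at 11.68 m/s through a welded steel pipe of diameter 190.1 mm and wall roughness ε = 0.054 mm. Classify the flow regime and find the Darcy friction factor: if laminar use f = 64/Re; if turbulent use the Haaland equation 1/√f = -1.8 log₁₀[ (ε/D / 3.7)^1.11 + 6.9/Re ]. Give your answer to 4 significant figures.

Re = ρVD/μ = 898.6·11.68·0.1901/0.00753 = 2.65e+05.
Re > 4000 → turbulent. ε/D = 5.4e-05/0.1901 = 0.000284; Haaland: 1/√f = -1.8 log₁₀[2.71e-05 + 2.6e-05] = 7.695, so f = 0.01689.

f ≈ 0.01689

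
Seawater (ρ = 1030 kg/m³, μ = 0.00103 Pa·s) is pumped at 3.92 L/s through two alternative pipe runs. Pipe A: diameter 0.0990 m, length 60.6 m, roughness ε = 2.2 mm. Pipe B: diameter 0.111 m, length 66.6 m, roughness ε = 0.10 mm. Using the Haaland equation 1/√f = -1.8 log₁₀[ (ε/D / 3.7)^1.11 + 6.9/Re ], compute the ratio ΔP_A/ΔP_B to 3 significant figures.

Pipe A: V = Q/A = 0.00392/0.007698 = 0.5092 m/s; Re = 5.042e+04; ε/D = 0.0222; Haaland → f = 0.05147; ΔP_A = f(L/D)(ρV²/2) = 4208 Pa.
Pipe B: V = Q/A = 0.00392/0.009677 = 0.4051 m/s; Re = 4.496e+04; ε/D = 0.000901; Haaland → f = 0.02381; ΔP_B = f(L/D)(ρV²/2) = 1207 Pa.
ΔP_A/ΔP_B = 4208/1207 = 3.49.

ΔP_A/ΔP_B ≈ 3.49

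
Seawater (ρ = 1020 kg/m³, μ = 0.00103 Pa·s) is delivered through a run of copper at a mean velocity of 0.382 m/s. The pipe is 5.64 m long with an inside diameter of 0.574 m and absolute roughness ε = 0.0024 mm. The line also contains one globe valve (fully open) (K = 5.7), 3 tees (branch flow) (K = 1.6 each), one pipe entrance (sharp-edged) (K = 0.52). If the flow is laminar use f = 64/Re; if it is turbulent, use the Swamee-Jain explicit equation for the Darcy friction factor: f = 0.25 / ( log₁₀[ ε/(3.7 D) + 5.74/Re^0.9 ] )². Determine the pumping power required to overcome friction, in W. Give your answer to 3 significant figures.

Reynolds number Re = ρVD/μ = 1020 · 0.382 · 0.574 / 0.00103 = 2.171e+05.
Re > 4000 → turbulent. Relative roughness ε/D = 2.4e-06/0.574 = 4.18e-06. Swamee-Jain: f = 0.25/(log₁₀[4.18e-06/3.7 + 5.74/2.171e+05^0.9])² = 0.25/(log₁₀[1.13e-06 + 9.03e-05])² = 0.25/(-4.039)² = 0.01533.
Total minor-loss coefficient ΣK = 1·5.7 + 3·1.6 + 1·0.52 = 11.
ΔP = [f·L/D + ΣK]·(ρV²/2) = [0.01533·5.64/0.574 + 11]·(1020·0.382²/2) = [0.1506 + 11]·74.42 = 831.3 Pa.
Q = V·A = 0.382·0.2588 = 0.09885 m³/s.
Pumping power P = QΔP = 0.09885·831.3 = 82.18 W = 82.2 W.

P ≈ 82.2 W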